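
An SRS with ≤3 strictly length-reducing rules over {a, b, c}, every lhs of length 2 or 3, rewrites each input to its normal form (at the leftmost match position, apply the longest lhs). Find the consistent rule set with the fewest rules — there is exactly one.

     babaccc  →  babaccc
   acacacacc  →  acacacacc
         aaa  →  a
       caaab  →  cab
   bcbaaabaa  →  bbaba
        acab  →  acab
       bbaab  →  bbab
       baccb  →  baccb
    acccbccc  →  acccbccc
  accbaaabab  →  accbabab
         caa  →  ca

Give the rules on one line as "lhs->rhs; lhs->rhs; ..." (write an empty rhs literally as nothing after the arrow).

  | babaccc
  | acacacacc
  | aaa => aa => a
  | caaab => caab => cab

aa->a; bcb->bb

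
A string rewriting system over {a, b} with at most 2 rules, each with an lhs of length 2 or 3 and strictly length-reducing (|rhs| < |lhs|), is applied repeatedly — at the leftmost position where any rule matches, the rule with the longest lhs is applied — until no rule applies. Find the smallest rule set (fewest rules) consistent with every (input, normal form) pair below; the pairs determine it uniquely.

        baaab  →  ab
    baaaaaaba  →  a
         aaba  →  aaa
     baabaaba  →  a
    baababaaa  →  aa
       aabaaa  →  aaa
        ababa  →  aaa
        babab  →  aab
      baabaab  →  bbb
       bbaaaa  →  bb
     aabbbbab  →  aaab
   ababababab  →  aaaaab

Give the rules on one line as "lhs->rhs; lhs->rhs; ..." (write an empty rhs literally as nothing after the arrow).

ba->a; baa->b

  | baaab => bab => ab
  | baaaaaaba => baaaaba => baaba => bba => ba => a
  | aaba => aaa
  | baabaaba => bbaaba => bbba => bba => ba => a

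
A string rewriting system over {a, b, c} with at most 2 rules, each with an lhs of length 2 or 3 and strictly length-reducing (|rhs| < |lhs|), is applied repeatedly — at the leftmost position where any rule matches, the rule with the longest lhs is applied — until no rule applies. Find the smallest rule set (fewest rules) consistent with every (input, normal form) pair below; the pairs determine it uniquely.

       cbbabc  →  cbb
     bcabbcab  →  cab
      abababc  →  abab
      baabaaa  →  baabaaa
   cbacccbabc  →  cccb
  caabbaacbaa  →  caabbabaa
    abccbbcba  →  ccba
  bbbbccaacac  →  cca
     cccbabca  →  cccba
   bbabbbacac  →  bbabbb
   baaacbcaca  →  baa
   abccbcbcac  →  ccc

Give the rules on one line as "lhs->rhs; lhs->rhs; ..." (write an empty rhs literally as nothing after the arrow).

ac->; bc->c

  | cbbabc => cbbac => cbb
  | bcabbcab => cabbcab => cabcab => cacab => cab
  | abababc => ababac => abab
  | baabaaa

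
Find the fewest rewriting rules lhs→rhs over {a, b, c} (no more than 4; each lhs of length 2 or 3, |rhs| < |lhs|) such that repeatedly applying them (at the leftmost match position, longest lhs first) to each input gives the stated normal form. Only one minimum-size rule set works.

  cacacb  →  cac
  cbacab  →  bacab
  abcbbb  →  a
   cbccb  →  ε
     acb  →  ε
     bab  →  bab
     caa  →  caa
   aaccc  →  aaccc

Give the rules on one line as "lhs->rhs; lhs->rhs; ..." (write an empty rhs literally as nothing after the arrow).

  | cacacb => cac
  | cbacab => bacab
  | abcbbb => abbbb => abb => a
  | cbccb => bccb => bcb => bb => ε

acb->; bb->; cb->b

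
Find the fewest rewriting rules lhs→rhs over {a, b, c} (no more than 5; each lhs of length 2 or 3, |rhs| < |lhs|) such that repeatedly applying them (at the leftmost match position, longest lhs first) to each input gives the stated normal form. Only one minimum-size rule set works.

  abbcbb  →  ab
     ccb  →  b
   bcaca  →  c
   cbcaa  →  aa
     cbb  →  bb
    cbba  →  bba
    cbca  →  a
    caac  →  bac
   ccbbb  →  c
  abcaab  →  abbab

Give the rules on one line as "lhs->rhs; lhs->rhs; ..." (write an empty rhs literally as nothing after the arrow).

  | abbcbb => abbbb => acb => ab
  | ccb => cb => b
  | bcaca => bbca => bbb => c
  | cbcaa => aa

bbb->c; ca->b; cb->b; cbc->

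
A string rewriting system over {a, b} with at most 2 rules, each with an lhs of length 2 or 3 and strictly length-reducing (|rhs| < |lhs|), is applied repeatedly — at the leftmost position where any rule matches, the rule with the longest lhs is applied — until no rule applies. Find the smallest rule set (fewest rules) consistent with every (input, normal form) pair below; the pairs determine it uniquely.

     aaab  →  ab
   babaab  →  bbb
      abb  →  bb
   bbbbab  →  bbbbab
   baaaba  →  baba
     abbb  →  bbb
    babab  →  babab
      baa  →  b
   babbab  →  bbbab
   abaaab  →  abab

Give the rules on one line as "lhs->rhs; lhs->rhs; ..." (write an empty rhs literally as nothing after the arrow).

  | aaab => ab
  | babaab => babb => bbb
  | abb => bb
  | bbbbab

aa->; abb->bb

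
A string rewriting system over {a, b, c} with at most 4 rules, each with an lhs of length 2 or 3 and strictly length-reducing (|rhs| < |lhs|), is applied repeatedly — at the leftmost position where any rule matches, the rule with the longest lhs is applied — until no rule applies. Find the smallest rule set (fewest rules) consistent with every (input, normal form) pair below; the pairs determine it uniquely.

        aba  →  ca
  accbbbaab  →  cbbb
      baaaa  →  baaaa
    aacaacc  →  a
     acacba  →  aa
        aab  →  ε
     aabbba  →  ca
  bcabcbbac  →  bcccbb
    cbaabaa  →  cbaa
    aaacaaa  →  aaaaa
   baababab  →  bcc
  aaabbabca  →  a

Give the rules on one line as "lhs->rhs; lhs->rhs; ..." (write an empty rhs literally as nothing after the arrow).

ab->c; ac->; acb->a

  | aba => ca
  | accbbbaab => cbbbaab => cbbbac => cbbb
  | baaaa
  | aacaacc => aaacc => aac => a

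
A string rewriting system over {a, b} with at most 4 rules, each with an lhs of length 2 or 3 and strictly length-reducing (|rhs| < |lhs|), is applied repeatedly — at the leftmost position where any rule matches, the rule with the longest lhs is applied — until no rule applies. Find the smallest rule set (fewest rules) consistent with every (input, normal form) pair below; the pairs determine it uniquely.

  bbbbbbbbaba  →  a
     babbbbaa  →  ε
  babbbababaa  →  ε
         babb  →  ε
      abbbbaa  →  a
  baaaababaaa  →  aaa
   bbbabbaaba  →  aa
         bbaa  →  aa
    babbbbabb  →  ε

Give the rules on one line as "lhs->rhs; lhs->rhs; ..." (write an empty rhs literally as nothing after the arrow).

ba->; baa->; bb->; bbb->ba

  | bbbbbbbbaba => babbbbbaba => bbbbbaba => babbaba => bbaba => aba => a
  | babbbbaa => bbbbaa => babaa => baa => ε
  | babbbababaa => bbbababaa => baababaa => babaa => baa => ε
  | babb => bb => ε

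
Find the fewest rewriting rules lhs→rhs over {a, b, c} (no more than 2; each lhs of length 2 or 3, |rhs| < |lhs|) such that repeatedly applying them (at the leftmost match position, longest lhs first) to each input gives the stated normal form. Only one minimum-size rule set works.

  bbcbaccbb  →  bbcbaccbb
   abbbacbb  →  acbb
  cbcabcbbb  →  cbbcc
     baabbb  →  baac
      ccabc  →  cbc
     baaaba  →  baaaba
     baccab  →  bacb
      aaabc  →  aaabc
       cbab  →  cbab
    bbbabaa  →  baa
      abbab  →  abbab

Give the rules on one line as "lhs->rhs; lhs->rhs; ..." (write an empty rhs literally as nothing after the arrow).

bbb->c; ca->

  | bbcbaccbb
  | abbbacbb => acacbb => acbb
  | cbcabcbbb => cbbcbbb => cbbcc
  | baabbb => baac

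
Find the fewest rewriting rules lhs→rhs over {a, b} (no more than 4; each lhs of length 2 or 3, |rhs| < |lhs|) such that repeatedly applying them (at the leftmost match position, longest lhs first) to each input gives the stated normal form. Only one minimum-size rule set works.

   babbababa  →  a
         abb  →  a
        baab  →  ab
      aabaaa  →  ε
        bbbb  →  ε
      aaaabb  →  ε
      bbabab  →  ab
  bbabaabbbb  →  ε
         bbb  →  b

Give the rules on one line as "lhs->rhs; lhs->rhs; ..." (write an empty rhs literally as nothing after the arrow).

aa->; ba->; bb->

  | babbababa => bbababa => ababa => aba => a
  | abb => a
  | baab => ab
  | aabaaa => baaa => aa => ε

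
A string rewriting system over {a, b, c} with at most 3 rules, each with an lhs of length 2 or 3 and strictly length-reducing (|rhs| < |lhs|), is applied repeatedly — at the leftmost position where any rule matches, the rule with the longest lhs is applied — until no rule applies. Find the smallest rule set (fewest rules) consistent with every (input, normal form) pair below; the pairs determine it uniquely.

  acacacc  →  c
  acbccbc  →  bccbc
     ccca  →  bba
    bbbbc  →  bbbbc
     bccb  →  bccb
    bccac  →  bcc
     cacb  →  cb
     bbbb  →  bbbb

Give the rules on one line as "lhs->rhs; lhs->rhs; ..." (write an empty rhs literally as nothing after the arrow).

  | acacacc => acacc => acc => c
  | acbccbc => bccbc
  | ccca => bba
  | bbbbc

ac->; ccc->bb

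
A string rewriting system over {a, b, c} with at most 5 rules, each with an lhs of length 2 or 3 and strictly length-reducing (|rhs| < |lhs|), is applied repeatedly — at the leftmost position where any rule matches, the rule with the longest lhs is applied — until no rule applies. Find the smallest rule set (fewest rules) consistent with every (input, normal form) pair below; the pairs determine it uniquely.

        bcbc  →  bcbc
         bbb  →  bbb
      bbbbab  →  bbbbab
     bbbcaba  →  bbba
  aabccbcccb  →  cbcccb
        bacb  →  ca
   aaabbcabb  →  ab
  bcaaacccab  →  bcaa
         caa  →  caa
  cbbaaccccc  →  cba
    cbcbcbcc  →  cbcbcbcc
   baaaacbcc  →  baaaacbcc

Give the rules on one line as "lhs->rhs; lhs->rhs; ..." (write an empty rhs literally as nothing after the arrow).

aab->ca; acc->; bac->aa; cab->

  | bcbc
  | bbb
  | bbbbab
  | bbbcaba => bbba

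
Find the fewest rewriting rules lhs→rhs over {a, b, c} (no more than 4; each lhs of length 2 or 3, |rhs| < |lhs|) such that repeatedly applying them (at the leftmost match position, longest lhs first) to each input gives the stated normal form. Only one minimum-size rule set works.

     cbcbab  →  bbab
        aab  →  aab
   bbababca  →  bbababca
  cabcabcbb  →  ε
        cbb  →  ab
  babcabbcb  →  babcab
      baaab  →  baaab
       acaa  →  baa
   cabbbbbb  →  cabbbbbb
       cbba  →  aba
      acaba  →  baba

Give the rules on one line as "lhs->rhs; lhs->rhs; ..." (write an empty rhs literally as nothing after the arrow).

ac->b; bcb->cc; cb->a; cc->

  | cbcbab => acbab => bbab
  | aab
  | bbababca
  | cabcabcbb => cabcaccb => cabcbcb => cacccb => cbccb => accb => bcb => cc => ε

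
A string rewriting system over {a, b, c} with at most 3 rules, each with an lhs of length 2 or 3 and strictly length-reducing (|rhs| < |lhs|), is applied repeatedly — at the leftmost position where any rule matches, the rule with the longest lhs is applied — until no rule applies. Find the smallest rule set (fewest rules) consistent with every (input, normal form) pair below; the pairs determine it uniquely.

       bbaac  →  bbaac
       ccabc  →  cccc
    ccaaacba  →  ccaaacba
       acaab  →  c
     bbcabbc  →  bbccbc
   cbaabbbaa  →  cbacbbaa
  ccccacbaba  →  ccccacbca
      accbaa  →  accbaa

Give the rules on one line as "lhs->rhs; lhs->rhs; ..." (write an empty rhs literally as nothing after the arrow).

ab->c; aca->

  | bbaac
  | ccabc => cccc
  | ccaaacba
  | acaab => ab => c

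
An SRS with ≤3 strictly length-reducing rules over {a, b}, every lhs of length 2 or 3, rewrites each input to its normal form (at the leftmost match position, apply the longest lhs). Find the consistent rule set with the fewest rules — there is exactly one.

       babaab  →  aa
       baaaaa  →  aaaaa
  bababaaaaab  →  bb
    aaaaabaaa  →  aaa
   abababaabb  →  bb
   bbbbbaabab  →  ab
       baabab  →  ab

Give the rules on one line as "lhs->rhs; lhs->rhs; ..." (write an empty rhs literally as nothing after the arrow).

aab->bb; abb->aa; ba->a

  | babaab => abaab => aaab => abb => aa
  | baaaaa => aaaaa
  | bababaaaaab => ababaaaaab => aabaaaaab => bbaaaaab => baaaaab => aaaaab => aaabb => abbb => aab => bb
  | aaaaabaaa => aaabbaaa => abbbaaa => aabaaa => bbaaa => baaa => aaa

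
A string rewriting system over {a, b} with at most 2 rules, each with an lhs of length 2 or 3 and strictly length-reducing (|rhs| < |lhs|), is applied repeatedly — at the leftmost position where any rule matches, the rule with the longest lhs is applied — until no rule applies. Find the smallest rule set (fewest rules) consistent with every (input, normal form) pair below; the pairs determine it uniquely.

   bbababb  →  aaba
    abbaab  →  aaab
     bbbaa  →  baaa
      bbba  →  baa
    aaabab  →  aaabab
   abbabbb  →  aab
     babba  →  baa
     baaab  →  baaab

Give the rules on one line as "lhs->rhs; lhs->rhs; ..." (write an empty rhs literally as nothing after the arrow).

  | bbababb => aababb => aaba
  | abbaab => aaab
  | bbbaa => baaa
  | bbba => baa

abb->a; bba->aa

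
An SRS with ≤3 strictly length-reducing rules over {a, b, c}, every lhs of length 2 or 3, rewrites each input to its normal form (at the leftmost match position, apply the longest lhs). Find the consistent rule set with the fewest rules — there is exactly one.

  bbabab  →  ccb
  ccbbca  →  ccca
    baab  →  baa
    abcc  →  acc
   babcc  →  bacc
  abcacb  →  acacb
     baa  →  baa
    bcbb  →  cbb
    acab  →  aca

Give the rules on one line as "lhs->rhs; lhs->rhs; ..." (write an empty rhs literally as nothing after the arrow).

ab->a; aba->cc; bc->c

  | bbabab => bbccb => bccb => ccb
  | ccbbca => ccbca => ccca
  | baab => baa
  | abcc => acc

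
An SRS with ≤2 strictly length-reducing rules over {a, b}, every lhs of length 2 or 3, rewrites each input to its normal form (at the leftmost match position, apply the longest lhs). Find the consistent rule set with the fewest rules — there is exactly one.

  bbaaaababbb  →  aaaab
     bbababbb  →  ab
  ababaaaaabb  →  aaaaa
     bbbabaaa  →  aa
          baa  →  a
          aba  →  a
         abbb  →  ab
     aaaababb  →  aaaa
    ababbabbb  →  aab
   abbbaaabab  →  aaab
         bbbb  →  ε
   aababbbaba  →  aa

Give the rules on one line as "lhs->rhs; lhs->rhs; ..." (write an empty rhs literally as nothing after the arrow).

ba->; bb->

  | bbaaaababbb => aaaababbb => aaaabbb => aaaab
  | bbababbb => ababbb => abbb => ab
  | ababaaaaabb => abaaaaabb => aaaaabb => aaaaa
  | bbbabaaa => babaaa => baaa => aa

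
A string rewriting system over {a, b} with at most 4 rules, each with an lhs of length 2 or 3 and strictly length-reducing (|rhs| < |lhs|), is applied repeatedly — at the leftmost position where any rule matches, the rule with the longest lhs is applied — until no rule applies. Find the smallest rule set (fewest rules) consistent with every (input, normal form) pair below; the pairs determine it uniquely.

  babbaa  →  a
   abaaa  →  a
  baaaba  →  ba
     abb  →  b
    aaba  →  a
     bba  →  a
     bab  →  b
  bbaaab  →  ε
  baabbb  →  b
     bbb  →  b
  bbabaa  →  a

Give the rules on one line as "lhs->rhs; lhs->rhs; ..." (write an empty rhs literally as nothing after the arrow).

  | babbaa => bbaa => aa => a
  | abaaa => aaa => aa => a
  | baaaba => baaba => baba => ba
  | abb => b

aa->a; ab->; bb->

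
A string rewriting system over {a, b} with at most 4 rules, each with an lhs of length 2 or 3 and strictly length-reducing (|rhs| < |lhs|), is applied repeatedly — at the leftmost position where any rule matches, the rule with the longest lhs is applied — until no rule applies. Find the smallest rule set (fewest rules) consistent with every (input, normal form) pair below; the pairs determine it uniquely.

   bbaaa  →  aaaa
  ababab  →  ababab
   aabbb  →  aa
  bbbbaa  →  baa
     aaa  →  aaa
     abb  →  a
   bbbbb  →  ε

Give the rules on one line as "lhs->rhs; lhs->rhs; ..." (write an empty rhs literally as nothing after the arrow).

  | bbaaa => aaaa
  | ababab
  | aabbb => aa
  | bbbbaa => baa

bb->; bba->aa; bbb->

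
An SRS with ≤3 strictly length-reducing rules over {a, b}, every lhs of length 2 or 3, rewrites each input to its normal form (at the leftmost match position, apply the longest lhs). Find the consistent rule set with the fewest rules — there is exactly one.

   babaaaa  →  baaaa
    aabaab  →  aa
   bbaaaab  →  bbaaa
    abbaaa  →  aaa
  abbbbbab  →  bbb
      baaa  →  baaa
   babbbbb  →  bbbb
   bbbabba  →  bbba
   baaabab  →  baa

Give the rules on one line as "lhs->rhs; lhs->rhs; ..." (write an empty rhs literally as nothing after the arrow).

  | babaaaa => baaaa
  | aabaab => aaab => aa
  | bbaaaab => bbaaa
  | abbaaa => aaa

ab->; abb->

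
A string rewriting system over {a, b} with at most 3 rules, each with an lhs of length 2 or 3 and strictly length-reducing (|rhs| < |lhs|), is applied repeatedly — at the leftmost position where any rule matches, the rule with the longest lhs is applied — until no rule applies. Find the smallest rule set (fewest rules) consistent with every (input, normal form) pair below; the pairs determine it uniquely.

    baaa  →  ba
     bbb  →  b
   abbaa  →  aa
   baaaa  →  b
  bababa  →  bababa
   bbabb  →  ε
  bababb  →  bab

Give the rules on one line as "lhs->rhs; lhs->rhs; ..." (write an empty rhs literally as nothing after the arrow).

abb->; baa->b; bb->

  | baaa => ba
  | bbb => b
  | abbaa => aa
  | baaaa => baa => b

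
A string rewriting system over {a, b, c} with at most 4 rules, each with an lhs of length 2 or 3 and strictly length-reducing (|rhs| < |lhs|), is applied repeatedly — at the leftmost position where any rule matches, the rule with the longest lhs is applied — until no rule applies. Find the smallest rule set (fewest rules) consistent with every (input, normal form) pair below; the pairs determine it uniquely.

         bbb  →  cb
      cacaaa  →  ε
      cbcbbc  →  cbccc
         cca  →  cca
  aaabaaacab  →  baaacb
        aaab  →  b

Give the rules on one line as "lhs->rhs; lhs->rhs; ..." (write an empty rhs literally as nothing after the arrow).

  | bbb => cb
  | cacaaa => caa => ε
  | cbcbbc => cbccc
  | cca

ab->b; bb->c; caa->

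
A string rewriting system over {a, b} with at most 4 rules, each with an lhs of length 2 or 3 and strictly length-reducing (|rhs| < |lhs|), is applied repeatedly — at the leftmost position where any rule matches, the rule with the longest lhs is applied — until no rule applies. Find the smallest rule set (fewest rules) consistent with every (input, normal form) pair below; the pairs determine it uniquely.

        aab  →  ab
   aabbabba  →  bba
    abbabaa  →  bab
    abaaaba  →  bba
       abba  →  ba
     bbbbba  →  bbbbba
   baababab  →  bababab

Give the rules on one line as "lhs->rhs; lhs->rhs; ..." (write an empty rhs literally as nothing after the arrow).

  | aab => ab
  | aabbabba => abbabba => babba => bba
  | abbabaa => babaa => bab
  | abaaaba => abbba => bba

aa->; aaa->b; aab->ab; abb->b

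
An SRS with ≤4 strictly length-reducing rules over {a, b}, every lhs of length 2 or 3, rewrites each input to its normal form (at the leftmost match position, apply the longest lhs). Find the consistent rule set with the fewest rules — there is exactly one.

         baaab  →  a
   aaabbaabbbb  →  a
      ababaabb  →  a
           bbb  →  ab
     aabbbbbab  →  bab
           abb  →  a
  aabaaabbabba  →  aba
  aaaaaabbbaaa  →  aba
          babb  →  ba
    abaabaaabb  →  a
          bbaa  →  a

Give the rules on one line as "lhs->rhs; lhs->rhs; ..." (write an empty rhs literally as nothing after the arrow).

  | baaab => baab => bb => a
  | aaabbaabbbb => aabbaabbbb => bbaabbbb => aaabbbb => aabbbb => bbbb => abb => aa => a
  | ababaabb => ababbb => abaab => abb => aa => a
  | bbb => ab

aa->a; aab->b; bb->a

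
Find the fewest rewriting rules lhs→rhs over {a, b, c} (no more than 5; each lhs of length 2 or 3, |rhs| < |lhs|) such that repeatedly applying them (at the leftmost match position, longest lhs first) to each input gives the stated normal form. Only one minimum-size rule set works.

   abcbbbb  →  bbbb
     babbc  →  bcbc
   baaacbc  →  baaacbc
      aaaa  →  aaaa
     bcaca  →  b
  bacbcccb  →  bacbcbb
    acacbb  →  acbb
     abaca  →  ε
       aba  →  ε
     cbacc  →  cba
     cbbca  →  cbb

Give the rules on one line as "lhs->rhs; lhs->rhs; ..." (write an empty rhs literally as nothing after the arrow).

  | abcbbbb => ccbbbb => bbbb
  | babbc => bcbc
  | baaacbc
  | aaaa

ab->c; ca->; cc->; ccc->cb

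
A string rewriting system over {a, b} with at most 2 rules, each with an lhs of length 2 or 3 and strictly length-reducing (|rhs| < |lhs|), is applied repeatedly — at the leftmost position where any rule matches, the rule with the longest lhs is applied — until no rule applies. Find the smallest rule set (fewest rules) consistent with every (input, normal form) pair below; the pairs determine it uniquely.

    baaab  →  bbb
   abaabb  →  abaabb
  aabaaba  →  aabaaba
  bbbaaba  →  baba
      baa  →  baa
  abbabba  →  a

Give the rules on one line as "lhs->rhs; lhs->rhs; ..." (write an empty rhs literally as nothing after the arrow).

  | baaab => bbb
  | abaabb
  | aabaaba
  | bbbaaba => baba

aaa->b; bba->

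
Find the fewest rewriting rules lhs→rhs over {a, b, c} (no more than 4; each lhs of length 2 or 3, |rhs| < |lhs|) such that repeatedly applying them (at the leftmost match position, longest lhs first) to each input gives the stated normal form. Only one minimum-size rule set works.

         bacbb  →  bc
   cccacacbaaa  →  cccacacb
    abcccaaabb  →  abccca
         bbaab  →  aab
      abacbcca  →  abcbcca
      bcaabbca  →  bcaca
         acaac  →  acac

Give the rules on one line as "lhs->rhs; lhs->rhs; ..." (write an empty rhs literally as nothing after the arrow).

  | bacbb => bcbb => bc
  | cccacacbaaa => cccacacbaa => cccacacba => cccacacb
  | abcccaaabb => abcccaabb => abcccabb => abccca
  | bbaab => aab

ba->b; bb->; caa->ca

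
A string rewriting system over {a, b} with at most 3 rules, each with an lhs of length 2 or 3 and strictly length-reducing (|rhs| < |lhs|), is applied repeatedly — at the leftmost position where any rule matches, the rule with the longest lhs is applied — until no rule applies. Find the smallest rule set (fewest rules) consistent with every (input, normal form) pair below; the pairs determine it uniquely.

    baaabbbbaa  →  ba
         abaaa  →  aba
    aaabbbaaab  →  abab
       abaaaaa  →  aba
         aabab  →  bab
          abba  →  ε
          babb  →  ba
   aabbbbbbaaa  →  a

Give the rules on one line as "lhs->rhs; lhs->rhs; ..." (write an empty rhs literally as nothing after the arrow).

aa->; bb->

  | baaabbbbaa => babbbbaa => babbaa => baaa => ba
  | abaaa => aba
  | aaabbbaaab => abbbaaab => abaaab => abab
  | abaaaaa => abaaa => aba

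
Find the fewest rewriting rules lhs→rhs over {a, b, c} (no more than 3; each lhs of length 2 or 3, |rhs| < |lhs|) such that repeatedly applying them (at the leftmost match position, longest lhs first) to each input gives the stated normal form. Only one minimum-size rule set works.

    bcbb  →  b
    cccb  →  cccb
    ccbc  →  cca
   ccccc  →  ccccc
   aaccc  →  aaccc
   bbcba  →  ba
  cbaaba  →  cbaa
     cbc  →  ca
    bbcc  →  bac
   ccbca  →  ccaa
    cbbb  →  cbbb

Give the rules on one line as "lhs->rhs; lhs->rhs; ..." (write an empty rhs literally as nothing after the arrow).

  | bcbb => abb => b
  | cccb
  | ccbc => cca
  | ccccc

ab->; bc->a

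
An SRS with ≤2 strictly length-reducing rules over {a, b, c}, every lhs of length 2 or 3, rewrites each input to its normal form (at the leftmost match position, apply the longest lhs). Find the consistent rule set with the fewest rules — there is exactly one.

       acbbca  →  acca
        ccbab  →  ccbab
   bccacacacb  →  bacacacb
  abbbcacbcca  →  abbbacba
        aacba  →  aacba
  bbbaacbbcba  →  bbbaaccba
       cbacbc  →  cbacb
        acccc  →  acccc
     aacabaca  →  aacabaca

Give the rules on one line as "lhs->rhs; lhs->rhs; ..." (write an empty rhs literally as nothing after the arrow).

bc->b; cbb->c

  | acbbca => acca
  | ccbab
  | bccacacacb => bcacacacb => bacacacb
  | abbbcacbcca => abbbacbcca => abbbacbca => abbbacba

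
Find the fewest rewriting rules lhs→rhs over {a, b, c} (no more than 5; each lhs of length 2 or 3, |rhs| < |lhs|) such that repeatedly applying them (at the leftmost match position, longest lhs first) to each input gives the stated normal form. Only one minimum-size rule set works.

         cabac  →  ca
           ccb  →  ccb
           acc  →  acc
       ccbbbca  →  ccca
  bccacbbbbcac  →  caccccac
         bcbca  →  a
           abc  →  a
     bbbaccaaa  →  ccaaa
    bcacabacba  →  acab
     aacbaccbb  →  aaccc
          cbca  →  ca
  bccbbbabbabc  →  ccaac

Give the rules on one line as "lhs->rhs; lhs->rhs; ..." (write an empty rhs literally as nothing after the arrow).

ba->b; bab->a; bb->c; bc->

  | cabac => cabc => ca
  | ccb
  | acc
  | ccbbbca => cccbca => ccca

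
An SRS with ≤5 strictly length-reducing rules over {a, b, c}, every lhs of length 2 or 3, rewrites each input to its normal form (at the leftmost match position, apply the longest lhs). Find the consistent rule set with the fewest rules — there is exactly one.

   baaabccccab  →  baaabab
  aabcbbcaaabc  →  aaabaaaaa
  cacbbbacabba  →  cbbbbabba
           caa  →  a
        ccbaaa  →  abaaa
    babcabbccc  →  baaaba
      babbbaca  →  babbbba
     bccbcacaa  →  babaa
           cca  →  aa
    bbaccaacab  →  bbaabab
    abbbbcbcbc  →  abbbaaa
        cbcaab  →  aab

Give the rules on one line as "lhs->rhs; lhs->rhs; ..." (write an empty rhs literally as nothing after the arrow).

ac->b; bc->a; ca->; cc->a

  | baaabccccab => baaaacccab => baaabccab => baaaacab => baaabab
  | aabcbbcaaabc => aaabbcaaabc => aaabaaaabc => aaabaaaaa
  | cacbbbacabba => cbbbacabba => cbbbbabba
  | caa => a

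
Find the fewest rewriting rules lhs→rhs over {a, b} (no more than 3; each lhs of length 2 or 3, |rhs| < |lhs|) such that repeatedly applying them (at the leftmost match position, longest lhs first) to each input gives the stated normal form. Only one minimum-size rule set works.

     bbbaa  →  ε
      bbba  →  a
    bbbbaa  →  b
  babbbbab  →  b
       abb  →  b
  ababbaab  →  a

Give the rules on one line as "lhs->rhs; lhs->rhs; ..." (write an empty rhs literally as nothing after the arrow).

  | bbbaa => abaa => aa => ε
  | bbba => aba => a
  | bbbbaa => abbaa => baa => b
  | babbbbab => bbbbab => abbab => bab => b

aa->; ab->; bb->a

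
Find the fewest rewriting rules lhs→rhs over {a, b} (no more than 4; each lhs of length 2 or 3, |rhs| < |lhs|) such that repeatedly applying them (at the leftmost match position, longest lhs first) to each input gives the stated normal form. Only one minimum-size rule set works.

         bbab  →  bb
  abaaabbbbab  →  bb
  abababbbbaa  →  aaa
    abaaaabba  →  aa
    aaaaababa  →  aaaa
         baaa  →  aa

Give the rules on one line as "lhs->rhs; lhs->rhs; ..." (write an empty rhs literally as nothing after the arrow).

  | bbab => bb
  | abaaabbbbab => baabbbbab => abbbbab => bbab => bb
  | abababbbbaa => bbabbbbaa => bbbbbaa => aabbaa => aaa
  | abaaaabba => baaabba => aabba => aa

aba->b; abb->; ba->; bbb->aa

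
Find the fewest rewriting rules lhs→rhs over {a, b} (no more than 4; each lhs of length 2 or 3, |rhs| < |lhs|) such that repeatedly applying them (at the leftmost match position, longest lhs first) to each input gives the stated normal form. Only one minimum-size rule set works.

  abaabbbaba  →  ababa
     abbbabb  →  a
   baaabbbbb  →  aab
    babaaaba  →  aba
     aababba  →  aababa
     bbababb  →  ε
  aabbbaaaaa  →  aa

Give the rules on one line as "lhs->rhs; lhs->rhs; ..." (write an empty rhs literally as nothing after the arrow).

aaa->; baa->aa; bb->a; bba->ba

  | abaabbbaba => aaabbbaba => bbbaba => ababa
  | abbbabb => aababb => aabaa => aaaa => a
  | baaabbbbb => aaabbbbb => bbbbb => abbb => aab
  | babaaaba => baaaaba => aaaaba => aba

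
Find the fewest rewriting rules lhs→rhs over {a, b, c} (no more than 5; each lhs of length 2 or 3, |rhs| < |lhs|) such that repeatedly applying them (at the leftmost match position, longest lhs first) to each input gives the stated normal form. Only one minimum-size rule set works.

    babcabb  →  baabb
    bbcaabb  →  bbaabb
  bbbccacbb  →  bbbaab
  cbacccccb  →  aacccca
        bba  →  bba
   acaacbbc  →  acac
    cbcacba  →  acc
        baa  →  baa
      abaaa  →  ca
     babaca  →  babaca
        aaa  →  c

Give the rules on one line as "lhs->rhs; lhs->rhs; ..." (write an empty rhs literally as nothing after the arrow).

  | babcabb => bcaabb => baabb
  | bbcaabb => bbaabb
  | bbbccacbb => bbbcacbb => bbbacbb => bbbaab
  | cbacccccb => aacccccb => aacccca

aaa->c; abc->ca; bc->b; cb->a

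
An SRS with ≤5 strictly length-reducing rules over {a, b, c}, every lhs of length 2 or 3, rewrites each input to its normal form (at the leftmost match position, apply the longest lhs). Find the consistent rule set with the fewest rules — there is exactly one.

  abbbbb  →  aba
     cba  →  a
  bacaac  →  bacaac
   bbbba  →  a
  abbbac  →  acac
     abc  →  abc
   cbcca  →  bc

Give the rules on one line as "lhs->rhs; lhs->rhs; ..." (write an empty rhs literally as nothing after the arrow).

bbb->c; cb->; cbb->ba; cca->bc

  | abbbbb => acbb => aba
  | cba => a
  | bacaac
  | bbbba => cba => a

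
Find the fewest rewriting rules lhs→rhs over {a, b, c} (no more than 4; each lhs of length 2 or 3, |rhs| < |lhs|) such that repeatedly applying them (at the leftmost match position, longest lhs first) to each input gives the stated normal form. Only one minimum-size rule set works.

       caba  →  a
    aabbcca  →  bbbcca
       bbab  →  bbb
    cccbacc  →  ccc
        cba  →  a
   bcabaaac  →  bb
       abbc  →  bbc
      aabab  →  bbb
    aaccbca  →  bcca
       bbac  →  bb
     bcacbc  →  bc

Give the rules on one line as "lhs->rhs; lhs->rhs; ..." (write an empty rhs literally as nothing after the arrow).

aa->b; ab->b; ac->; cb->

  | caba => cba => a
  | aabbcca => bbbcca
  | bbab => bbb
  | cccbacc => ccacc => ccc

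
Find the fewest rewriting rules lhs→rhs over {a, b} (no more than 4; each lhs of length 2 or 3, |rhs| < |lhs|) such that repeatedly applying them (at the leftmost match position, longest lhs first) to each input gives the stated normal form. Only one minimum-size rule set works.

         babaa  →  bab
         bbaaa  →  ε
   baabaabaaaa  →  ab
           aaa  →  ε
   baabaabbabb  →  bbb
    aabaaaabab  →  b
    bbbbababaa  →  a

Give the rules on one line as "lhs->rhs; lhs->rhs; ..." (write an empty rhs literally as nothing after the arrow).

aa->; aaa->aa; abb->ba; bba->

  | babaa => bab
  | bbaaa => aa => ε
  | baabaabaaaa => bbaabaaaa => abaaaa => abaaa => abaa => ab
  | aaa => aa => ε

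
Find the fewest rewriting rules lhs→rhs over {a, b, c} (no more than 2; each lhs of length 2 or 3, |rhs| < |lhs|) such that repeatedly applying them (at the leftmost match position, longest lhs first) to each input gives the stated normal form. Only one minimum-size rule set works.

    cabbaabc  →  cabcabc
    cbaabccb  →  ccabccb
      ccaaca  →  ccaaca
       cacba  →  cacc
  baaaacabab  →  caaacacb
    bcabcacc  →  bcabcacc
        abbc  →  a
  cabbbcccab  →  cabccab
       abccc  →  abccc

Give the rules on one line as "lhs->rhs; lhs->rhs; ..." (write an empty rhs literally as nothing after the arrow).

ba->c; bbc->

  | cabbaabc => cabcabc
  | cbaabccb => ccabccb
  | ccaaca
  | cacba => cacc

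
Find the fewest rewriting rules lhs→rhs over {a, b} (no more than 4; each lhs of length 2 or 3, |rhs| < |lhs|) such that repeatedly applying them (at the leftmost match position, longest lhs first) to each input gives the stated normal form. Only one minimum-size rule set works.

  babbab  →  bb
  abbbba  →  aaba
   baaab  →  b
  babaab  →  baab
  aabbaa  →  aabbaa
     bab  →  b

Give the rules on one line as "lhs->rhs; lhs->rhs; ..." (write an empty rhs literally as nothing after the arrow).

  | babbab => bbab => bb
  | abbbba => aaba
  | baaab => bab => b
  | babaab => baab

aaa->a; bab->b; bbb->a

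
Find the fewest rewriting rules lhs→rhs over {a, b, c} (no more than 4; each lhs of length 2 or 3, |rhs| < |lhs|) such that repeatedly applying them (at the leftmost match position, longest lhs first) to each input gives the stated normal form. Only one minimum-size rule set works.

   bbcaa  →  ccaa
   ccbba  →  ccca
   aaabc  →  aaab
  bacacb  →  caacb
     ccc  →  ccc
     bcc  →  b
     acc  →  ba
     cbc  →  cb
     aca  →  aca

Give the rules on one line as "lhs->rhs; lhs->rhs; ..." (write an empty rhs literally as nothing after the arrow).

  | bbcaa => ccaa
  | ccbba => ccca
  | aaabc => aaab
  | bacacb => caacb

acc->ba; bac->ca; bb->c; bc->b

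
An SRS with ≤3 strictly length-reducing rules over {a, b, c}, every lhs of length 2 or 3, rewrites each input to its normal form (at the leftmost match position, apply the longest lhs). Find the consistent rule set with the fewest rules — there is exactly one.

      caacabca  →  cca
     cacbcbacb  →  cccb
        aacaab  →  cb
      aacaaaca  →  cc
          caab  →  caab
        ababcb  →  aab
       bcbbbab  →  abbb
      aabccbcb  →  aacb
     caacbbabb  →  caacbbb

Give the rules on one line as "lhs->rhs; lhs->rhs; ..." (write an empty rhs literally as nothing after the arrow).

aca->c; ba->; bc->a

  | caacabca => cacbca => cacaa => cca
  | cacbcbacb => cacabacb => ccbacb => cccb
  | aacaab => acab => cb
  | aacaaaca => acaaca => caca => cc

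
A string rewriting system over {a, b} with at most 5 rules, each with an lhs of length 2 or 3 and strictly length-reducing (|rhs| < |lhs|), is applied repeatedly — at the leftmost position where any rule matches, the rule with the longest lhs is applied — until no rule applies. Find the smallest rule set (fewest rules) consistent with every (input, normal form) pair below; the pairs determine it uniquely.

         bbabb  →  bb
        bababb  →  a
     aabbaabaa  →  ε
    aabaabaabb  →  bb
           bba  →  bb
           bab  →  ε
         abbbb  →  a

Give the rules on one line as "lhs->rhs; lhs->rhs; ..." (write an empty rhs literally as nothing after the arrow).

  | bbabb => bb
  | bababb => abb => ab => a
  | aabbaabaa => aabaabaa => aaaabaa => abaa => aaa => ε
  | aabaabaabb => aaaabaabb => abaabb => aaabb => bb

aaa->; ab->a; ba->b; bab->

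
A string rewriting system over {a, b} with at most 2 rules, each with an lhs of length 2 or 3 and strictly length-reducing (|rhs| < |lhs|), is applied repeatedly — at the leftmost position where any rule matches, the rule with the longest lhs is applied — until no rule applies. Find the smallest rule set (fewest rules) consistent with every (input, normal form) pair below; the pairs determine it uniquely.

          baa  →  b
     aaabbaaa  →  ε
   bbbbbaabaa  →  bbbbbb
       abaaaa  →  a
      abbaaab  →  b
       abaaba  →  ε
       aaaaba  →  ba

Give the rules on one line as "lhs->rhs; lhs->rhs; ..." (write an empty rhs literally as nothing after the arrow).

aa->; ab->a

  | baa => b
  | aaabbaaa => abbaaa => abaaa => aaaa => aa => ε
  | bbbbbaabaa => bbbbbbaa => bbbbbb
  | abaaaa => aaaaa => aaa => a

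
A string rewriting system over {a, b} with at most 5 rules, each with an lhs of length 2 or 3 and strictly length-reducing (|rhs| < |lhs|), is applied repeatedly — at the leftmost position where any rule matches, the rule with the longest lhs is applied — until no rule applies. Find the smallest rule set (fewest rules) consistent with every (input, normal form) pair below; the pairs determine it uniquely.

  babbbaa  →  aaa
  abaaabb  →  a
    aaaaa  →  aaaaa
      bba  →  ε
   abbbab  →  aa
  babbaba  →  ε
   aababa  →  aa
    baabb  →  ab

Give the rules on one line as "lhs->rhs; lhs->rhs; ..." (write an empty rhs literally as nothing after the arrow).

aab->a; ba->; bb->b; bbb->a

  | babbbaa => bbbaa => aaa
  | abaaabb => aaabb => aab => a
  | aaaaa
  | bba => ba => ε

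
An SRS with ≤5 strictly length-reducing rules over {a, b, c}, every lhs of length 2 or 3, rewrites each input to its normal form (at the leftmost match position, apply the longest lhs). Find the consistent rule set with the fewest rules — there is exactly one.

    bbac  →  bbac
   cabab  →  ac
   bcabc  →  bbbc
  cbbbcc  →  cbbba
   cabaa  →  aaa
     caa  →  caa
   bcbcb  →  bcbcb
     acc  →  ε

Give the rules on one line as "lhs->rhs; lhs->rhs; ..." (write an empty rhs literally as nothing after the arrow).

ab->c; acc->; bca->bb; cc->a

  | bbac
  | cabab => ccab => aab => ac
  | bcabc => bbbc
  | cbbbcc => cbbba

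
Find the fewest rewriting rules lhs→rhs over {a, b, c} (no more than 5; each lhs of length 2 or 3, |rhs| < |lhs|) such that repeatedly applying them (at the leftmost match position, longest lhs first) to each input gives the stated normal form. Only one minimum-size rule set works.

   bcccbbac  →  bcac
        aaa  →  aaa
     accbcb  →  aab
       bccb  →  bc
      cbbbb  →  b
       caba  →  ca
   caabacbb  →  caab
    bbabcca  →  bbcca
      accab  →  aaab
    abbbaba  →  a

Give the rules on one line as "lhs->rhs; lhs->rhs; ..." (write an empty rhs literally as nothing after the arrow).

  | bcccbbac => bccbac => bcac
  | aaa
  | accbcb => aabcb => aab
  | bccb => bc

acc->aa; ba->; bbb->b; cb->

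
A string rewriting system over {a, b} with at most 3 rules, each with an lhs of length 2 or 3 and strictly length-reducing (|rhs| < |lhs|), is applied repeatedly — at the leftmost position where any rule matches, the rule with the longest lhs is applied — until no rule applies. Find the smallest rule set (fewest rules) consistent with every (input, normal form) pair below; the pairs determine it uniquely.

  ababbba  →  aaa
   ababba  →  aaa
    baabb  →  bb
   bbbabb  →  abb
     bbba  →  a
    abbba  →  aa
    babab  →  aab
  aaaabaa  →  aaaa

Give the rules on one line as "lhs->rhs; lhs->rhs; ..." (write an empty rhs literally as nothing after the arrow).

ba->a; baa->

  | ababbba => aabbba => aabba => aaba => aaa
  | ababba => aabba => aaba => aaa
  | baabb => bb
  | bbbabb => bbabb => babb => abb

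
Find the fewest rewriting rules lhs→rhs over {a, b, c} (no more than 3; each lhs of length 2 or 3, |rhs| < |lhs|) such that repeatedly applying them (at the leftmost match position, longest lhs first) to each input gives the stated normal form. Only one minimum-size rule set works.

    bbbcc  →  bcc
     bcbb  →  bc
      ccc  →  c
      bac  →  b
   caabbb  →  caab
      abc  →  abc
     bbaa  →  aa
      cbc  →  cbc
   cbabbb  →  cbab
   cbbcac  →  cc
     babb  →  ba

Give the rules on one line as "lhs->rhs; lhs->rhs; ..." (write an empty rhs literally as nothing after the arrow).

ac->; bb->; ccc->c

  | bbbcc => bcc
  | bcbb => bc
  | ccc => c
  | bac => b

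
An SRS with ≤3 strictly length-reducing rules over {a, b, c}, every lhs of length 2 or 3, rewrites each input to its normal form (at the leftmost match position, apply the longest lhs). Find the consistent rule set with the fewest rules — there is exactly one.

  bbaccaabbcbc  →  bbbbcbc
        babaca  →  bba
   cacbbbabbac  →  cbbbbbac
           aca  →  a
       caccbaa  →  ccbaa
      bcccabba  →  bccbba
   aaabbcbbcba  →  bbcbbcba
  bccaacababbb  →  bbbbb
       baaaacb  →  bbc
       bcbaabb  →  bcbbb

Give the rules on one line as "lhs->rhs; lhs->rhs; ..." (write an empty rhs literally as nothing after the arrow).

ab->b; acb->bc; ca->

  | bbaccaabbcbc => bbacabbcbc => bbabbcbc => bbbbcbc
  | babaca => bbaca => bba
  | cacbbbabbac => cbbbabbac => cbbbbbac
  | aca => a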